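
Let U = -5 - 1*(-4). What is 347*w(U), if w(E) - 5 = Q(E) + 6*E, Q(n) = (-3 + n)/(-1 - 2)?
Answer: 347/3 ≈ 115.67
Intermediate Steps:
U = -1 (U = -5 + 4 = -1)
Q(n) = 1 - n/3 (Q(n) = (-3 + n)/(-3) = (-3 + n)*(-⅓) = 1 - n/3)
w(E) = 6 + 17*E/3 (w(E) = 5 + ((1 - E/3) + 6*E) = 5 + (1 + 17*E/3) = 6 + 17*E/3)
347*w(U) = 347*(6 + (17/3)*(-1)) = 347*(6 - 17/3) = 347*(⅓) = 347/3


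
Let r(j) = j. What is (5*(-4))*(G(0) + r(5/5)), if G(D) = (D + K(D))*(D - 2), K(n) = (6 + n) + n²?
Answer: 220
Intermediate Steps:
K(n) = 6 + n + n²
G(D) = (-2 + D)*(6 + D² + 2*D) (G(D) = (D + (6 + D + D²))*(D - 2) = (6 + D² + 2*D)*(-2 + D) = (-2 + D)*(6 + D² + 2*D))
(5*(-4))*(G(0) + r(5/5)) = (5*(-4))*((-12 + 0³ + 2*0) + 5/5) = -20*((-12 + 0 + 0) + 5*(⅕)) = -20*(-12 + 1) = -20*(-11) = 220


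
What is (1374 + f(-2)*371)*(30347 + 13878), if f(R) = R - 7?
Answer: -86902125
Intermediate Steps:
f(R) = -7 + R
(1374 + f(-2)*371)*(30347 + 13878) = (1374 + (-7 - 2)*371)*(30347 + 13878) = (1374 - 9*371)*44225 = (1374 - 3339)*44225 = -1965*44225 = -86902125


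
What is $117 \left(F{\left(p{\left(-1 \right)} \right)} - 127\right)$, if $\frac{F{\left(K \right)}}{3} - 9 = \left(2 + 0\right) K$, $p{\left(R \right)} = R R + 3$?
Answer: $-8892$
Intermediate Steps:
$p{\left(R \right)} = 3 + R^{2}$ ($p{\left(R \right)} = R^{2} + 3 = 3 + R^{2}$)
$F{\left(K \right)} = 27 + 6 K$ ($F{\left(K \right)} = 27 + 3 \left(2 + 0\right) K = 27 + 3 \cdot 2 K = 27 + 6 K$)
$117 \left(F{\left(p{\left(-1 \right)} \right)} - 127\right) = 117 \left(\left(27 + 6 \left(3 + \left(-1\right)^{2}\right)\right) - 127\right) = 117 \left(\left(27 + 6 \left(3 + 1\right)\right) - 127\right) = 117 \left(\left(27 + 6 \cdot 4\right) - 127\right) = 117 \left(\left(27 + 24\right) - 127\right) = 117 \left(51 - 127\right) = 117 \left(-76\right) = -8892$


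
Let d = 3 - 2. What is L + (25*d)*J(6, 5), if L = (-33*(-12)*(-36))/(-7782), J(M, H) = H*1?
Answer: 164501/1297 ≈ 126.83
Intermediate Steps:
J(M, H) = H
d = 1
L = 2376/1297 (L = (396*(-36))*(-1/7782) = -14256*(-1/7782) = 2376/1297 ≈ 1.8319)
L + (25*d)*J(6, 5) = 2376/1297 + (25*1)*5 = 2376/1297 + 25*5 = 2376/1297 + 125 = 164501/1297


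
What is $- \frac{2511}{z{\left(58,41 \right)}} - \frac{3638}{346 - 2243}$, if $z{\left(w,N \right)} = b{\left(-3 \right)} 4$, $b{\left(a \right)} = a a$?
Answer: $- \frac{514711}{7588} \approx -67.832$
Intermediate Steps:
$b{\left(a \right)} = a^{2}$
$z{\left(w,N \right)} = 36$ ($z{\left(w,N \right)} = \left(-3\right)^{2} \cdot 4 = 9 \cdot 4 = 36$)
$- \frac{2511}{z{\left(58,41 \right)}} - \frac{3638}{346 - 2243} = - \frac{2511}{36} - \frac{3638}{346 - 2243} = \left(-2511\right) \frac{1}{36} - \frac{3638}{-1897} = - \frac{279}{4} - - \frac{3638}{1897} = - \frac{279}{4} + \frac{3638}{1897} = - \frac{514711}{7588}$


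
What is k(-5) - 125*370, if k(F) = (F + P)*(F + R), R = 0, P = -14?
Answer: -46155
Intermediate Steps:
k(F) = F*(-14 + F) (k(F) = (F - 14)*(F + 0) = (-14 + F)*F = F*(-14 + F))
k(-5) - 125*370 = -5*(-14 - 5) - 125*370 = -5*(-19) - 46250 = 95 - 46250 = -46155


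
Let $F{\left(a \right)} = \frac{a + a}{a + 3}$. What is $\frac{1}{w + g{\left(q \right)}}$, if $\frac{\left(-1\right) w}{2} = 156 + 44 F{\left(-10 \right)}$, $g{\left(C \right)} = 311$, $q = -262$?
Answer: $- \frac{7}{1767} \approx -0.0039615$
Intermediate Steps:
$F{\left(a \right)} = \frac{2 a}{3 + a}$
$w = - \frac{3944}{7}$ ($w = - 2 \left(156 + 44 \cdot 2 \left(-10\right) \frac{1}{3 - 10}\right) = - 2 \left(156 + 44 \cdot 2 \left(-10\right) \frac{1}{-7}\right) = - 2 \left(156 + 44 \cdot 2 \left(-10\right) \left(- \frac{1}{7}\right)\right) = - 2 \left(156 + 44 \cdot \frac{20}{7}\right) = - 2 \left(156 + \frac{880}{7}\right) = \left(-2\right) \frac{1972}{7} = - \frac{3944}{7} \approx -563.43$)
$\frac{1}{w + g{\left(q \right)}} = \frac{1}{- \frac{3944}{7} + 311} = \frac{1}{- \frac{1767}{7}} = - \frac{7}{1767}$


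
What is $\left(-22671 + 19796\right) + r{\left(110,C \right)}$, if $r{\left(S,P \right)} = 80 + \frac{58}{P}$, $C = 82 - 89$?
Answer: $- \frac{19623}{7} \approx -2803.3$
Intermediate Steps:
$C = -7$ ($C = 82 - 89 = -7$)
$\left(-22671 + 19796\right) + r{\left(110,C \right)} = \left(-22671 + 19796\right) + \left(80 + \frac{58}{-7}\right) = -2875 + \left(80 + 58 \left(- \frac{1}{7}\right)\right) = -2875 + \left(80 - \frac{58}{7}\right) = -2875 + \frac{502}{7} = - \frac{19623}{7}$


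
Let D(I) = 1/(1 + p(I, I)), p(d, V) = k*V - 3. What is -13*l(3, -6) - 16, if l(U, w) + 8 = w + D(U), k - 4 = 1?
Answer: 165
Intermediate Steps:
k = 5 (k = 4 + 1 = 5)
p(d, V) = -3 + 5*V (p(d, V) = 5*V - 3 = -3 + 5*V)
D(I) = 1/(-2 + 5*I) (D(I) = 1/(1 + (-3 + 5*I)) = 1/(-2 + 5*I))
l(U, w) = -8 + w + 1/(-2 + 5*U) (l(U, w) = -8 + (w + 1/(-2 + 5*U)) = -8 + w + 1/(-2 + 5*U))
-13*l(3, -6) - 16 = -13*(1 + (-8 - 6)*(-2 + 5*3))/(-2 + 5*3) - 16 = -13*(1 - 14*(-2 + 15))/(-2 + 15) - 16 = -13*(1 - 14*13)/13 - 16 = -(1 - 182) - 16 = -(-181) - 16 = -13*(-181/13) - 16 = 181 - 16 = 165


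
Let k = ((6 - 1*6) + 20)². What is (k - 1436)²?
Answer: 1073296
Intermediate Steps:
k = 400 (k = ((6 - 6) + 20)² = (0 + 20)² = 20² = 400)
(k - 1436)² = (400 - 1436)² = (-1036)² = 1073296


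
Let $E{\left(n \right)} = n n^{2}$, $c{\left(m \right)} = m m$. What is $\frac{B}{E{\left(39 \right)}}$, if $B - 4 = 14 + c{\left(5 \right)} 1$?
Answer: $\frac{43}{59319} \approx 0.00072489$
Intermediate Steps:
$c{\left(m \right)} = m^{2}$
$E{\left(n \right)} = n^{3}$
$B = 43$ ($B = 4 + \left(14 + 5^{2} \cdot 1\right) = 4 + \left(14 + 25 \cdot 1\right) = 4 + \left(14 + 25\right) = 4 + 39 = 43$)
$\frac{B}{E{\left(39 \right)}} = \frac{43}{39^{3}} = \frac{43}{59319}$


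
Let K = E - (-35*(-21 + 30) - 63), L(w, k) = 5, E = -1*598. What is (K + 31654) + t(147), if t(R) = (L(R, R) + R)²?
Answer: 54538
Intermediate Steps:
E = -598
K = -220 (K = -598 - (-35*(-21 + 30) - 63) = -598 - (-35*9 - 63) = -598 - (-315 - 63) = -598 - 1*(-378) = -598 + 378 = -220)
t(R) = (5 + R)²
(K + 31654) + t(147) = (-220 + 31654) + (5 + 147)² = 31434 + 152² = 31434 + 23104 = 54538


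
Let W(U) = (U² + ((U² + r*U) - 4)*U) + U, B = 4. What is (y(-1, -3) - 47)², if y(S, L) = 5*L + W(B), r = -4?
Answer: 3364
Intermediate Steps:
W(U) = U + U² + U*(-4 + U² - 4*U) (W(U) = (U² + ((U² - 4*U) - 4)*U) + U = (U² + (-4 + U² - 4*U)*U) + U = (U² + U*(-4 + U² - 4*U)) + U = U + U² + U*(-4 + U² - 4*U))
y(S, L) = 4 + 5*L (y(S, L) = 5*L + 4*(-3 + 4² - 3*4) = 5*L + 4*(-3 + 16 - 12) = 5*L + 4*1 = 5*L + 4 = 4 + 5*L)
(y(-1, -3) - 47)² = ((4 + 5*(-3)) - 47)² = ((4 - 15) - 47)² = (-11 - 47)² = (-58)² = 3364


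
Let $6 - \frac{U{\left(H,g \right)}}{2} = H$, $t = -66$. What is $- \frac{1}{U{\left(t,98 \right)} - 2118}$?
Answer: $\frac{1}{1974} \approx 0.00050659$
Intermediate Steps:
$U{\left(H,g \right)} = 12 - 2 H$
$- \frac{1}{U{\left(t,98 \right)} - 2118} = - \frac{1}{\left(12 - -132\right) - 2118} = - \frac{1}{\left(12 + 132\right) - 2118} = - \frac{1}{144 - 2118} = - \frac{1}{-1974} = \left(-1\right) \left(- \frac{1}{1974}\right) = \frac{1}{1974}$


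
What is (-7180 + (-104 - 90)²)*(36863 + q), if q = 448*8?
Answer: 1231853832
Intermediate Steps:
q = 3584
(-7180 + (-104 - 90)²)*(36863 + q) = (-7180 + (-104 - 90)²)*(36863 + 3584) = (-7180 + (-194)²)*40447 = (-7180 + 37636)*40447 = 30456*40447 = 1231853832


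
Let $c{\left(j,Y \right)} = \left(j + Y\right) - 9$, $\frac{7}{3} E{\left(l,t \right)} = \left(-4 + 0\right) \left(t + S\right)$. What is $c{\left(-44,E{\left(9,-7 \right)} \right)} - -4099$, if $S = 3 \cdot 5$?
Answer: $\frac{28226}{7} \approx 4032.3$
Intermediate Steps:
$S = 15$
$E{\left(l,t \right)} = - \frac{180}{7} - \frac{12 t}{7}$ ($E{\left(l,t \right)} = \frac{3 \left(-4 + 0\right) \left(t + 15\right)}{7} = \frac{3 \left(- 4 \left(15 + t\right)\right)}{7} = \frac{3 \left(-60 - 4 t\right)}{7} = - \frac{180}{7} - \frac{12 t}{7}$)
$c{\left(j,Y \right)} = -9 + Y + j$ ($c{\left(j,Y \right)} = \left(Y + j\right) - 9 = -9 + Y + j$)
$c{\left(-44,E{\left(9,-7 \right)} \right)} - -4099 = \left(-9 - \frac{96}{7} - 44\right) - -4099 = \left(-9 + \left(- \frac{180}{7} + 12\right) - 44\right) + 4099 = \left(-9 - \frac{96}{7} - 44\right) + 4099 = - \frac{467}{7} + 4099 = \frac{28226}{7}$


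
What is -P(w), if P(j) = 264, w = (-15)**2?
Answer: -264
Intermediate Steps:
w = 225
-P(w) = -1*264 = -264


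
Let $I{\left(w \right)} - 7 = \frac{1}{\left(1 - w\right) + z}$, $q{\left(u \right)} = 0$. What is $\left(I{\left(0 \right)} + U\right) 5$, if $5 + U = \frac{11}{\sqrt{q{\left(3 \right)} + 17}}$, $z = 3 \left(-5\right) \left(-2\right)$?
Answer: $\frac{315}{31} + \frac{55 \sqrt{17}}{17} \approx 23.501$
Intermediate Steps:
$z = 30$ ($z = \left(-15\right) \left(-2\right) = 30$)
$I{\left(w \right)} = 7 + \frac{1}{31 - w}$ ($I{\left(w \right)} = 7 + \frac{1}{\left(1 - w\right) + 30} = 7 + \frac{1}{31 - w}$)
$U = -5 + \frac{11 \sqrt{17}}{17}$ ($U = -5 + \frac{11}{\sqrt{0 + 17}} = -5 + \frac{11}{\sqrt{17}} = -5 + 11 \frac{\sqrt{17}}{17} = -5 + \frac{11 \sqrt{17}}{17} \approx -2.3321$)
$\left(I{\left(0 \right)} + U\right) 5 = \left(\frac{218 - 0}{31 - 0} - \left(5 - \frac{11 \sqrt{17}}{17}\right)\right) 5 = \left(\frac{218 + 0}{31 + 0} - \left(5 - \frac{11 \sqrt{17}}{17}\right)\right) 5 = \left(\frac{1}{31} \cdot 218 - \left(5 - \frac{11 \sqrt{17}}{17}\right)\right) 5 = \left(\frac{218}{31} - \left(5 - \frac{11 \sqrt{17}}{17}\right)\right) 5 = \left(\frac{63}{31} + \frac{11 \sqrt{17}}{17}\right) 5 = \frac{315}{31} + \frac{55 \sqrt{17}}{17}$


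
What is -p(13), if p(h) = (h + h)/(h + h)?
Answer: -1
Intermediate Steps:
p(h) = 1 (p(h) = (2*h)/((2*h)) = (2*h)*(1/(2*h)) = 1)
-p(13) = -1*1 = -1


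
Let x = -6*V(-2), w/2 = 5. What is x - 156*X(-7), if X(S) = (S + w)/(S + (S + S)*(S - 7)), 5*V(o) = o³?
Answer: 748/105 ≈ 7.1238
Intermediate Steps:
w = 10 (w = 2*5 = 10)
V(o) = o³/5
X(S) = (10 + S)/(S + 2*S*(-7 + S)) (X(S) = (S + 10)/(S + (S + S)*(S - 7)) = (10 + S)/(S + (2*S)*(-7 + S)) = (10 + S)/(S + 2*S*(-7 + S)))
x = 48/5 (x = -6*(-2)³/5 = -6*(-8)/5 = -6*(-8/5) = 48/5 ≈ 9.6000)
x - 156*X(-7) = 48/5 - 156*(10 - 7)/((-7)*(-13 + 2*(-7))) = 48/5 - (-156)*3/(7*(-13 - 14)) = 48/5 - (-156)*3/(7*(-27)) = 48/5 - (-156)*(-1)*3/(7*27) = 48/5 - 156*1/63 = 48/5 - 52/21 = 748/105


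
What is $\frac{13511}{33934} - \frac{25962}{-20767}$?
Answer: $\frac{61135655}{37089862} \approx 1.6483$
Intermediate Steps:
$\frac{13511}{33934} - \frac{25962}{-20767} = 13511 \cdot \frac{1}{33934} - - \frac{25962}{20767} = \frac{13511}{33934} + \frac{25962}{20767} = \frac{61135655}{37089862}$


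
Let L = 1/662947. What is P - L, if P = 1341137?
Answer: 889102750738/662947 ≈ 1.3411e+6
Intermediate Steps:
L = 1/662947 ≈ 1.5084e-6
P - L = 1341137 - 1*1/662947 = 1341137 - 1/662947 = 889102750738/662947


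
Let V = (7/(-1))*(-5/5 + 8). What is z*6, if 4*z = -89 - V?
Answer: -60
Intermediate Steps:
V = -49 (V = (7*(-1))*(-5*⅕ + 8) = -7*(-1 + 8) = -7*7 = -49)
z = -10 (z = (-89 - 1*(-49))/4 = (-89 + 49)/4 = (¼)*(-40) = -10)
z*6 = -10*6 = -60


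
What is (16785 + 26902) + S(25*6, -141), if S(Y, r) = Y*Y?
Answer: 66187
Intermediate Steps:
S(Y, r) = Y**2
(16785 + 26902) + S(25*6, -141) = (16785 + 26902) + (25*6)**2 = 43687 + 150**2 = 43687 + 22500 = 66187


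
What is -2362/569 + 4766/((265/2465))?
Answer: 1336818836/30157 ≈ 44329.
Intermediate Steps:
-2362/569 + 4766/((265/2465)) = -2362*1/569 + 4766/((265*(1/2465))) = -2362/569 + 4766/(53/493) = -2362/569 + 4766*(493/53) = -2362/569 + 2349638/53 = 1336818836/30157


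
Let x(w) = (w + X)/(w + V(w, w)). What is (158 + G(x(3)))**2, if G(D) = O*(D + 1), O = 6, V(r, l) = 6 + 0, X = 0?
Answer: 27556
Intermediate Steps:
V(r, l) = 6
x(w) = w/(6 + w) (x(w) = (w + 0)/(w + 6) = w/(6 + w))
G(D) = 6 + 6*D (G(D) = 6*(D + 1) = 6*(1 + D) = 6 + 6*D)
(158 + G(x(3)))**2 = (158 + (6 + 6*(3/(6 + 3))))**2 = (158 + (6 + 6*(3/9)))**2 = (158 + (6 + 6*(3*(1/9))))**2 = (158 + (6 + 6*(1/3)))**2 = (158 + (6 + 2))**2 = (158 + 8)**2 = 166**2 = 27556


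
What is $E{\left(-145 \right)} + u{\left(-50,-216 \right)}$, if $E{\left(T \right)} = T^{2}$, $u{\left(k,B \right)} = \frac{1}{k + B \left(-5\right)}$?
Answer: $\frac{21655751}{1030} \approx 21025.0$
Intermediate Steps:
$u{\left(k,B \right)} = \frac{1}{k - 5 B}$
$E{\left(-145 \right)} + u{\left(-50,-216 \right)} = \left(-145\right)^{2} + \frac{1}{-50 - -1080} = 21025 + \frac{1}{-50 + 1080} = 21025 + \frac{1}{1030} = \frac{21655751}{1030}$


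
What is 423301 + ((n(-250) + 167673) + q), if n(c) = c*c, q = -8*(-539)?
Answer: 657786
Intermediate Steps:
q = 4312
n(c) = c²
423301 + ((n(-250) + 167673) + q) = 423301 + (((-250)² + 167673) + 4312) = 423301 + ((62500 + 167673) + 4312) = 423301 + (230173 + 4312) = 423301 + 234485 = 657786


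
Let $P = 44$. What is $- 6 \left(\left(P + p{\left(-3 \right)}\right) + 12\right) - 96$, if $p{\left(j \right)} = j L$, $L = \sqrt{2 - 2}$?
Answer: $-432$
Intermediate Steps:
$L = 0$ ($L = \sqrt{0} = 0$)
$p{\left(j \right)} = 0$ ($p{\left(j \right)} = j 0 = 0$)
$- 6 \left(\left(P + p{\left(-3 \right)}\right) + 12\right) - 96 = - 6 \left(\left(44 + 0\right) + 12\right) - 96 = - 6 \left(44 + 12\right) - 96 = \left(-6\right) 56 - 96 = -336 - 96 = -432$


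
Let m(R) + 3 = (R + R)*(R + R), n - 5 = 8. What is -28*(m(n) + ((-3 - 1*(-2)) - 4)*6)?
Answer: -18004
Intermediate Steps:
n = 13 (n = 5 + 8 = 13)
m(R) = -3 + 4*R² (m(R) = -3 + (R + R)*(R + R) = -3 + (2*R)*(2*R) = -3 + 4*R²)
-28*(m(n) + ((-3 - 1*(-2)) - 4)*6) = -28*((-3 + 4*13²) + ((-3 - 1*(-2)) - 4)*6) = -28*((-3 + 4*169) + ((-3 + 2) - 4)*6) = -28*((-3 + 676) + (-1 - 4)*6) = -28*(673 - 5*6) = -28*(673 - 30) = -28*643 = -18004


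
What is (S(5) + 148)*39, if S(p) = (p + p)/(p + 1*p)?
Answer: 5811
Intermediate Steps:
S(p) = 1 (S(p) = (2*p)/(p + p) = (2*p)/((2*p)) = (2*p)*(1/(2*p)) = 1)
(S(5) + 148)*39 = (1 + 148)*39 = 149*39 = 5811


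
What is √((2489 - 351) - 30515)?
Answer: 3*I*√3153 ≈ 168.45*I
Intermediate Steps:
√((2489 - 351) - 30515) = √(2138 - 30515) = √(-28377) = 3*I*√3153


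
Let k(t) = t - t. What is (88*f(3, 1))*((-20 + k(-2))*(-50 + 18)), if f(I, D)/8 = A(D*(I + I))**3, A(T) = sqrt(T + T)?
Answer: 10813440*sqrt(3) ≈ 1.8729e+7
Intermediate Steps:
k(t) = 0
A(T) = sqrt(2)*sqrt(T) (A(T) = sqrt(2*T) = sqrt(2)*sqrt(T))
f(I, D) = 64*(D*I)**(3/2) (f(I, D) = 8*(sqrt(2)*sqrt(D*(I + I)))**3 = 8*(sqrt(2)*sqrt(D*(2*I)))**3 = 8*(sqrt(2)*sqrt(2*D*I))**3 = 8*(sqrt(2)*(sqrt(2)*sqrt(D*I)))**3 = 8*(2*sqrt(D*I))**3 = 8*(8*(D*I)**(3/2)) = 64*(D*I)**(3/2))
(88*f(3, 1))*((-20 + k(-2))*(-50 + 18)) = (88*(64*(1*3)**(3/2)))*((-20 + 0)*(-50 + 18)) = (88*(64*3**(3/2)))*(-20*(-32)) = (88*(64*(3*sqrt(3))))*640 = (88*(192*sqrt(3)))*640 = (16896*sqrt(3))*640 = 10813440*sqrt(3)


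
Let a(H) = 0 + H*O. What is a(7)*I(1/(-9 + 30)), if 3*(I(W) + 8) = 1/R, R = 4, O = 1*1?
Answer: -665/12 ≈ -55.417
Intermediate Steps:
O = 1
a(H) = H (a(H) = 0 + H*1 = 0 + H = H)
I(W) = -95/12 (I(W) = -8 + (⅓)/4 = -8 + (⅓)*(¼) = -8 + 1/12 = -95/12)
a(7)*I(1/(-9 + 30)) = 7*(-95/12) = -665/12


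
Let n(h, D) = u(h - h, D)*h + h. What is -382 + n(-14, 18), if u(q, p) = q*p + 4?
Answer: -452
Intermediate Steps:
u(q, p) = 4 + p*q (u(q, p) = p*q + 4 = 4 + p*q)
n(h, D) = 5*h (n(h, D) = (4 + D*(h - h))*h + h = (4 + D*0)*h + h = (4 + 0)*h + h = 4*h + h = 5*h)
-382 + n(-14, 18) = -382 + 5*(-14) = -382 - 70 = -452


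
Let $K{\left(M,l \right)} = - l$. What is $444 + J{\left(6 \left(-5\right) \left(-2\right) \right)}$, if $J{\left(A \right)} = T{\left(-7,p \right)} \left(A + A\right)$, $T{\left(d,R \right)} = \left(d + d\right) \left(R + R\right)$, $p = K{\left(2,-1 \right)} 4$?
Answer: $-12996$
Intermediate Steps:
$p = 4$ ($p = \left(-1\right) \left(-1\right) 4 = 1 \cdot 4 = 4$)
$T{\left(d,R \right)} = 4 R d$ ($T{\left(d,R \right)} = 2 d 2 R = 4 R d$)
$J{\left(A \right)} = - 224 A$ ($J{\left(A \right)} = 4 \cdot 4 \left(-7\right) \left(A + A\right) = - 112 \cdot 2 A = - 224 A$)
$444 + J{\left(6 \left(-5\right) \left(-2\right) \right)} = 444 - 224 \cdot 6 \left(-5\right) \left(-2\right) = 444 - 224 \left(\left(-30\right) \left(-2\right)\right) = 444 - 13440 = -12996$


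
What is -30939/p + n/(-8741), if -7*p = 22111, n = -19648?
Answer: 2327501521/193272251 ≈ 12.043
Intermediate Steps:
p = -22111/7 (p = -⅐*22111 = -22111/7 ≈ -3158.7)
-30939/p + n/(-8741) = -30939/(-22111/7) - 19648/(-8741) = -30939*(-7/22111) - 19648*(-1/8741) = 216573/22111 + 19648/8741 = 2327501521/193272251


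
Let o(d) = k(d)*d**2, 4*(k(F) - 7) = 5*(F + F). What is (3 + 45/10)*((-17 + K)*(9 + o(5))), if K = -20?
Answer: -551115/4 ≈ -1.3778e+5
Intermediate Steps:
k(F) = 7 + 5*F/2 (k(F) = 7 + (5*(F + F))/4 = 7 + (5*(2*F))/4 = 7 + (10*F)/4 = 7 + 5*F/2)
o(d) = d**2*(7 + 5*d/2) (o(d) = (7 + 5*d/2)*d**2 = d**2*(7 + 5*d/2))
(3 + 45/10)*((-17 + K)*(9 + o(5))) = (3 + 45/10)*((-17 - 20)*(9 + (1/2)*5**2*(14 + 5*5))) = (3 + 45*(1/10))*(-37*(9 + (1/2)*25*(14 + 25))) = (3 + 9/2)*(-37*(9 + (1/2)*25*39)) = 15*(-37*(9 + 975/2))/2 = 15*(-37*993/2)/2 = (15/2)*(-36741/2) = -551115/4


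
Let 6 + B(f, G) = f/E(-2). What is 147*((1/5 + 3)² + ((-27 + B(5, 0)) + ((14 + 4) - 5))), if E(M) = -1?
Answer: -54243/25 ≈ -2169.7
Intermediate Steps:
B(f, G) = -6 - f (B(f, G) = -6 + f/(-1) = -6 + f*(-1) = -6 - f)
147*((1/5 + 3)² + ((-27 + B(5, 0)) + ((14 + 4) - 5))) = 147*((1/5 + 3)² + ((-27 + (-6 - 1*5)) + ((14 + 4) - 5))) = 147*((⅕ + 3)² + ((-27 + (-6 - 5)) + (18 - 5))) = 147*((16/5)² + ((-27 - 11) + 13)) = 147*(256/25 + (-38 + 13)) = 147*(256/25 - 25) = 147*(-369/25) = -54243/25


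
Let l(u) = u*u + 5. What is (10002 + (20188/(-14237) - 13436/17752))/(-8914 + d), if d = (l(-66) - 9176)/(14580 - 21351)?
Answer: -1426033564244545/1271087138157158 ≈ -1.1219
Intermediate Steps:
l(u) = 5 + u² (l(u) = u² + 5 = 5 + u²)
d = 1605/2257 (d = ((5 + (-66)²) - 9176)/(14580 - 21351) = ((5 + 4356) - 9176)/(-6771) = (4361 - 9176)*(-1/6771) = -4815*(-1/6771) = 1605/2257 ≈ 0.71112)
(10002 + (20188/(-14237) - 13436/17752))/(-8914 + d) = (10002 + (20188/(-14237) - 13436/17752))/(-8914 + 1605/2257) = (10002 + (20188*(-1/14237) - 13436*1/17752))/(-20117293/2257) = (10002 + (-20188/14237 - 3359/4438))*(-2257/20117293) = (10002 - 137416427/63183806)*(-2257/20117293) = (631827011185/63183806)*(-2257/20117293) = -1426033564244545/1271087138157158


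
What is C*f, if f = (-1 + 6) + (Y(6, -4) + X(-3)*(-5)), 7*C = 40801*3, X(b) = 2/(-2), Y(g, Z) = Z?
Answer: 734418/7 ≈ 1.0492e+5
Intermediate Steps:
X(b) = -1 (X(b) = 2*(-1/2) = -1)
C = 122403/7 (C = (40801*3)/7 = (1/7)*122403 = 122403/7 ≈ 17486.)
f = 6 (f = (-1 + 6) + (-4 - 1*(-5)) = 5 + (-4 + 5) = 5 + 1 = 6)
C*f = (122403/7)*6 = 734418/7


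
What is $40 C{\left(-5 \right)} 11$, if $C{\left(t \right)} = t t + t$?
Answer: $8800$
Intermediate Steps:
$C{\left(t \right)} = t + t^{2}$ ($C{\left(t \right)} = t^{2} + t = t + t^{2}$)
$40 C{\left(-5 \right)} 11 = 40 \left(- 5 \left(1 - 5\right)\right) 11 = 40 \left(\left(-5\right) \left(-4\right)\right) 11 = 40 \cdot 20 \cdot 11 = 800 \cdot 11 = 8800$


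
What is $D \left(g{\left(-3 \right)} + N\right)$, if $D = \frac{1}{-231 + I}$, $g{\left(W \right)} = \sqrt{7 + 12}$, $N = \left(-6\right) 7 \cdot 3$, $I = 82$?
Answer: $\frac{126}{149} - \frac{\sqrt{19}}{149} \approx 0.81638$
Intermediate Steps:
$N = -126$ ($N = \left(-42\right) 3 = -126$)
$g{\left(W \right)} = \sqrt{19}$
$D = - \frac{1}{149}$ ($D = \frac{1}{-231 + 82} = \frac{1}{-149} = - \frac{1}{149} \approx -0.0067114$)
$D \left(g{\left(-3 \right)} + N\right) = - \frac{\sqrt{19} - 126}{149} = - \frac{-126 + \sqrt{19}}{149} = \frac{126}{149} - \frac{\sqrt{19}}{149}$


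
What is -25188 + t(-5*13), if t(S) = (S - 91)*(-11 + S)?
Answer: -13332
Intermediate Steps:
t(S) = (-91 + S)*(-11 + S)
-25188 + t(-5*13) = -25188 + (1001 + (-5*13)**2 - (-510)*13) = -25188 + (1001 + (-65)**2 - 102*(-65)) = -25188 + (1001 + 4225 + 6630) = -25188 + 11856 = -13332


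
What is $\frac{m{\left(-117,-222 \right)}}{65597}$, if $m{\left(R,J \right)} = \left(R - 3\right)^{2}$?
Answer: $\frac{14400}{65597} \approx 0.21952$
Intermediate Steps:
$m{\left(R,J \right)} = \left(-3 + R\right)^{2}$
$\frac{m{\left(-117,-222 \right)}}{65597} = \frac{\left(-3 - 117\right)^{2}}{65597} = \left(-120\right)^{2} \cdot \frac{1}{65597} = 14400 \cdot \frac{1}{65597} = \frac{14400}{65597}$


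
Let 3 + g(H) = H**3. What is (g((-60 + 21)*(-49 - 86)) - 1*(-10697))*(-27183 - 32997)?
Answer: -8783090178297420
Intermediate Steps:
g(H) = -3 + H**3
(g((-60 + 21)*(-49 - 86)) - 1*(-10697))*(-27183 - 32997) = ((-3 + ((-60 + 21)*(-49 - 86))**3) - 1*(-10697))*(-27183 - 32997) = ((-3 + (-39*(-135))**3) + 10697)*(-60180) = ((-3 + 5265**3) + 10697)*(-60180) = ((-3 + 145946984625) + 10697)*(-60180) = (145946984622 + 10697)*(-60180) = 145946995319*(-60180) = -8783090178297420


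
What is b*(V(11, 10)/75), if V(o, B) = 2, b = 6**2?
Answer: 24/25 ≈ 0.96000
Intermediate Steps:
b = 36
b*(V(11, 10)/75) = 36*(2/75) = 24/25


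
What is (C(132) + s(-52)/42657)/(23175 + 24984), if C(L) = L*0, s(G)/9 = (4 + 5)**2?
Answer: 27/76085869 ≈ 3.5486e-7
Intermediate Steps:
s(G) = 729 (s(G) = 9*(4 + 5)**2 = 9*9**2 = 9*81 = 729)
C(L) = 0
(C(132) + s(-52)/42657)/(23175 + 24984) = (0 + 729/42657)/(23175 + 24984) = (0 + 729*(1/42657))/48159 = (0 + 243/14219)*(1/48159) = (243/14219)*(1/48159) = 27/76085869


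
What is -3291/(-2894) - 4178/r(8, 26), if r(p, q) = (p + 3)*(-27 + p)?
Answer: 12778951/604846 ≈ 21.128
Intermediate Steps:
r(p, q) = (-27 + p)*(3 + p) (r(p, q) = (3 + p)*(-27 + p) = (-27 + p)*(3 + p))
-3291/(-2894) - 4178/r(8, 26) = -3291/(-2894) - 4178/(-81 + 8² - 24*8) = -3291*(-1/2894) - 4178/(-81 + 64 - 192) = 3291/2894 - 4178/(-209) = 3291/2894 - 4178*(-1/209) = 3291/2894 + 4178/209 = 12778951/604846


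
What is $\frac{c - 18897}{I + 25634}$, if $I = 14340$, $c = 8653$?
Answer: $- \frac{5122}{19987} \approx -0.25627$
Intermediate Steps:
$\frac{c - 18897}{I + 25634} = \frac{8653 - 18897}{14340 + 25634} = - \frac{10244}{39974} = \left(-10244\right) \frac{1}{39974} = - \frac{5122}{19987}$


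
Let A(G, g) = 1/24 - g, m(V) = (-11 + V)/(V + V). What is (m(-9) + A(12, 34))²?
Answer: 5593225/5184 ≈ 1078.9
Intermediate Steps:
m(V) = (-11 + V)/(2*V) (m(V) = (-11 + V)/((2*V)) = (-11 + V)*(1/(2*V)) = (-11 + V)/(2*V))
A(G, g) = 1/24 - g
(m(-9) + A(12, 34))² = ((½)*(-11 - 9)/(-9) + (1/24 - 1*34))² = ((½)*(-⅑)*(-20) + (1/24 - 34))² = (10/9 - 815/24)² = (-2365/72)² = 5593225/5184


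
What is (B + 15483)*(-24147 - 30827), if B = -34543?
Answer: 1047804440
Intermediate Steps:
(B + 15483)*(-24147 - 30827) = (-34543 + 15483)*(-24147 - 30827) = -19060*(-54974) = 1047804440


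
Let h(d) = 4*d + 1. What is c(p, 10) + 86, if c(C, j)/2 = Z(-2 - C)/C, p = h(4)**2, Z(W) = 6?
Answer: 24866/289 ≈ 86.042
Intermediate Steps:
h(d) = 1 + 4*d
p = 289 (p = (1 + 4*4)**2 = (1 + 16)**2 = 17**2 = 289)
c(C, j) = 12/C (c(C, j) = 2*(6/C) = 12/C)
c(p, 10) + 86 = 12/289 + 86 = 24866/289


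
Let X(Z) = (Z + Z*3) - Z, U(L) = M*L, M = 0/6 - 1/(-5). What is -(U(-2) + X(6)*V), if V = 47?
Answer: -4228/5 ≈ -845.60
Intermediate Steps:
M = ⅕ (M = 0*(⅙) - 1*(-⅕) = 0 + ⅕ = ⅕ ≈ 0.20000)
U(L) = L/5
X(Z) = 3*Z (X(Z) = (Z + 3*Z) - Z = 4*Z - Z = 3*Z)
-(U(-2) + X(6)*V) = -((⅕)*(-2) + (3*6)*47) = -(-⅖ + 18*47) = -(-⅖ + 846) = -1*4228/5 = -4228/5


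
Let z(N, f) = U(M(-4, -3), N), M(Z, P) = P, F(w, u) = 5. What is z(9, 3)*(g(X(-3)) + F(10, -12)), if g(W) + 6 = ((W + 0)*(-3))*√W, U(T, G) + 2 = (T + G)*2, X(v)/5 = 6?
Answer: -10 - 900*√30 ≈ -4939.5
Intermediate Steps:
X(v) = 30 (X(v) = 5*6 = 30)
U(T, G) = -2 + 2*G + 2*T (U(T, G) = -2 + (T + G)*2 = -2 + (G + T)*2 = -2 + (2*G + 2*T) = -2 + 2*G + 2*T)
z(N, f) = -8 + 2*N (z(N, f) = -2 + 2*N + 2*(-3) = -2 + 2*N - 6 = -8 + 2*N)
g(W) = -6 - 3*W^(3/2) (g(W) = -6 + ((W + 0)*(-3))*√W = -6 + (W*(-3))*√W = -6 + (-3*W)*√W = -6 - 3*W^(3/2))
z(9, 3)*(g(X(-3)) + F(10, -12)) = (-8 + 2*9)*((-6 - 90*√30) + 5) = (-8 + 18)*((-6 - 90*√30) + 5) = 10*((-6 - 90*√30) + 5) = 10*(-1 - 90*√30) = -10 - 900*√30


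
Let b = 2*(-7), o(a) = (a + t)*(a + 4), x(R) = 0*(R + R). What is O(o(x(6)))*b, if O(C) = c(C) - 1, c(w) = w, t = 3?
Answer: -154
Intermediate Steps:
x(R) = 0 (x(R) = 0*(2*R) = 0)
o(a) = (3 + a)*(4 + a) (o(a) = (a + 3)*(a + 4) = (3 + a)*(4 + a))
b = -14
O(C) = -1 + C (O(C) = C - 1 = -1 + C)
O(o(x(6)))*b = (-1 + (12 + 0² + 7*0))*(-14) = (-1 + (12 + 0 + 0))*(-14) = (-1 + 12)*(-14) = 11*(-14) = -154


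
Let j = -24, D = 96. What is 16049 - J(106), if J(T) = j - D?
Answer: 16169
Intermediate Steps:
J(T) = -120 (J(T) = -24 - 1*96 = -24 - 96 = -120)
16049 - J(106) = 16049 - 1*(-120) = 16049 + 120 = 16169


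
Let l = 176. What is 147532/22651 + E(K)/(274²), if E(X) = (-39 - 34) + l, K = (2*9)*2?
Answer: 11078445485/1700546476 ≈ 6.5146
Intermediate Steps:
K = 36 (K = 18*2 = 36)
E(X) = 103 (E(X) = (-39 - 34) + 176 = -73 + 176 = 103)
147532/22651 + E(K)/(274²) = 147532/22651 + 103/(274²) = 147532*(1/22651) + 103/75076 = 147532/22651 + 103*(1/75076) = 147532/22651 + 103/75076 = 11078445485/1700546476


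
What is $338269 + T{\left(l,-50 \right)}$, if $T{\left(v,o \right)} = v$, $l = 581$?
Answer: $338850$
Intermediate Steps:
$338269 + T{\left(l,-50 \right)} = 338269 + 581 = 338850$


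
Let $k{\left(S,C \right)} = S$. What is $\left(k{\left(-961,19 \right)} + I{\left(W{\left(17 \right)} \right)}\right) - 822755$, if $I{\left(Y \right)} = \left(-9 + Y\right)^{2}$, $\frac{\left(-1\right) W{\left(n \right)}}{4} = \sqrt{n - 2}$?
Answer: $-823395 + 72 \sqrt{15} \approx -8.2312 \cdot 10^{5}$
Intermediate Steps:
$W{\left(n \right)} = - 4 \sqrt{-2 + n}$ ($W{\left(n \right)} = - 4 \sqrt{n - 2} = - 4 \sqrt{-2 + n}$)
$\left(k{\left(-961,19 \right)} + I{\left(W{\left(17 \right)} \right)}\right) - 822755 = \left(-961 + \left(-9 - 4 \sqrt{-2 + 17}\right)^{2}\right) - 822755 = \left(-961 + \left(-9 - 4 \sqrt{15}\right)^{2}\right) - 822755 = -823716 + \left(-9 - 4 \sqrt{15}\right)^{2}$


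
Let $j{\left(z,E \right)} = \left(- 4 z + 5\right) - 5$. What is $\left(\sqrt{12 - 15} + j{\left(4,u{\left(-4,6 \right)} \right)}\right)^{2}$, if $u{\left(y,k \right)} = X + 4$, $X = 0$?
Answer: $\left(16 - i \sqrt{3}\right)^{2} \approx 253.0 - 55.426 i$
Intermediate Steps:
$u{\left(y,k \right)} = 4$ ($u{\left(y,k \right)} = 0 + 4 = 4$)
$j{\left(z,E \right)} = - 4 z$ ($j{\left(z,E \right)} = \left(5 - 4 z\right) - 5 = - 4 z$)
$\left(\sqrt{12 - 15} + j{\left(4,u{\left(-4,6 \right)} \right)}\right)^{2} = \left(\sqrt{12 - 15} - 16\right)^{2} = \left(\sqrt{-3} - 16\right)^{2} = \left(i \sqrt{3} - 16\right)^{2} = \left(-16 + i \sqrt{3}\right)^{2}$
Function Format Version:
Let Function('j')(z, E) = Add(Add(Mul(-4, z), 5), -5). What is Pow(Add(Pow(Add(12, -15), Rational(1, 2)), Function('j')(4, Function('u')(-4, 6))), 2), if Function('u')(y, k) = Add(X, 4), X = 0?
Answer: Pow(Add(16, Mul(-1, I, Pow(3, Rational(1, 2)))), 2) ≈ Add(253.00, Mul(-55.426, I))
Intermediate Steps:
Function('u')(y, k) = 4 (Function('u')(y, k) = Add(0, 4) = 4)
Function('j')(z, E) = Mul(-4, z) (Function('j')(z, E) = Add(Add(5, Mul(-4, z)), -5) = Mul(-4, z))
Pow(Add(Pow(Add(12, -15), Rational(1, 2)), Function('j')(4, Function('u')(-4, 6))), 2) = Pow(Add(Pow(Add(12, -15), Rational(1, 2)), Mul(-4, 4)), 2) = Pow(Add(Pow(-3, Rational(1, 2)), -16), 2) = Pow(Add(Mul(I, Pow(3, Rational(1, 2))), -16), 2) = Pow(Add(-16, Mul(I, Pow(3, Rational(1, 2)))), 2)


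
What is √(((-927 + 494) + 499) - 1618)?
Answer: 4*I*√97 ≈ 39.395*I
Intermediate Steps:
√(((-927 + 494) + 499) - 1618) = √((-433 + 499) - 1618) = √(66 - 1618) = √(-1552) = 4*I*√97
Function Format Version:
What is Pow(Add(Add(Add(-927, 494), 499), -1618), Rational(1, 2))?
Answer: Mul(4, I, Pow(97, Rational(1, 2))) ≈ Mul(39.395, I)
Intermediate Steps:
Pow(Add(Add(Add(-927, 494), 499), -1618), Rational(1, 2)) = Pow(Add(Add(-433, 499), -1618), Rational(1, 2)) = Pow(Add(66, -1618), Rational(1, 2)) = Pow(-1552, Rational(1, 2)) = Mul(4, I, Pow(97, Rational(1, 2)))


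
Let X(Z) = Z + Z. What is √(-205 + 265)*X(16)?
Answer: 64*√15 ≈ 247.87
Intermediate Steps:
X(Z) = 2*Z
√(-205 + 265)*X(16) = √(-205 + 265)*(2*16) = √60*32 = (2*√15)*32 = 64*√15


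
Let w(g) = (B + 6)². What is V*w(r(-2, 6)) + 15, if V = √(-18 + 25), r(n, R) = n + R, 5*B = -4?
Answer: 15 + 676*√7/25 ≈ 86.541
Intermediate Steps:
B = -⅘ (B = (⅕)*(-4) = -⅘ ≈ -0.80000)
r(n, R) = R + n
V = √7 ≈ 2.6458
w(g) = 676/25 (w(g) = (-⅘ + 6)² = (26/5)² = 676/25)
V*w(r(-2, 6)) + 15 = √7*(676/25) + 15 = 676*√7/25 + 15 = 15 + 676*√7/25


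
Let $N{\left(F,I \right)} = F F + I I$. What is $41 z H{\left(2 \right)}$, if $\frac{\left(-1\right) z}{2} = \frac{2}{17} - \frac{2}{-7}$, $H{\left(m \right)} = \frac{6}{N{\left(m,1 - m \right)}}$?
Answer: $- \frac{23616}{595} \approx -39.691$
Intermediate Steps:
$N{\left(F,I \right)} = F^{2} + I^{2}$
$H{\left(m \right)} = \frac{6}{m^{2} + \left(1 - m\right)^{2}}$
$z = - \frac{96}{119}$ ($z = - 2 \left(\frac{2}{17} - \frac{2}{-7}\right) = - 2 \left(2 \cdot \frac{1}{17} - - \frac{2}{7}\right) = - 2 \left(\frac{2}{17} + \frac{2}{7}\right) = \left(-2\right) \frac{48}{119} = - \frac{96}{119} \approx -0.80672$)
$41 z H{\left(2 \right)} = 41 \left(- \frac{96}{119}\right) \frac{6}{2^{2} + \left(-1 + 2\right)^{2}} = - \frac{3936 \frac{6}{4 + 1^{2}}}{119} = - \frac{3936 \frac{6}{4 + 1}}{119} = - \frac{3936 \cdot \frac{6}{5}}{119} = - \frac{3936 \cdot 6 \cdot \frac{1}{5}}{119} = \left(- \frac{3936}{119}\right) \frac{6}{5} = - \frac{23616}{595}$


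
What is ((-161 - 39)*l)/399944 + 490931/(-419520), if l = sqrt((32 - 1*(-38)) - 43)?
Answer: -490931/419520 - 75*sqrt(3)/49993 ≈ -1.1728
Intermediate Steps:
l = 3*sqrt(3) (l = sqrt((32 + 38) - 43) = sqrt(70 - 43) = sqrt(27) = 3*sqrt(3) ≈ 5.1962)
((-161 - 39)*l)/399944 + 490931/(-419520) = ((-161 - 39)*(3*sqrt(3)))/399944 + 490931/(-419520) = -600*sqrt(3)*(1/399944) + 490931*(-1/419520) = -600*sqrt(3)*(1/399944) - 490931/419520 = -75*sqrt(3)/49993 - 490931/419520 = -490931/419520 - 75*sqrt(3)/49993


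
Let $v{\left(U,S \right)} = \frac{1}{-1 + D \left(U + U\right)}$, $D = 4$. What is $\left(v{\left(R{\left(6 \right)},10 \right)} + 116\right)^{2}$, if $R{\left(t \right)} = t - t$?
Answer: $13225$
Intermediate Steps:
$R{\left(t \right)} = 0$
$v{\left(U,S \right)} = \frac{1}{-1 + 8 U}$ ($v{\left(U,S \right)} = \frac{1}{-1 + 4 \left(U + U\right)} = \frac{1}{-1 + 4 \cdot 2 U} = \frac{1}{-1 + 8 U}$)
$\left(v{\left(R{\left(6 \right)},10 \right)} + 116\right)^{2} = \left(\frac{1}{-1 + 8 \cdot 0} + 116\right)^{2} = \left(\frac{1}{-1 + 0} + 116\right)^{2} = \left(\frac{1}{-1} + 116\right)^{2} = \left(-1 + 116\right)^{2} = 115^{2} = 13225$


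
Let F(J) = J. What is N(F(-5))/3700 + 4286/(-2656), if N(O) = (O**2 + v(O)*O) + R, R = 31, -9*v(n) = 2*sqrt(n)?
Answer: -1963683/1228400 + I*sqrt(5)/3330 ≈ -1.5986 + 0.00067149*I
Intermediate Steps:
v(n) = -2*sqrt(n)/9
N(O) = 31 + O**2 - 2*O**(3/2)/9 (N(O) = (O**2 + (-2*sqrt(O)/9)*O) + 31 = (O**2 - 2*O**(3/2)/9) + 31 = 31 + O**2 - 2*O**(3/2)/9)
N(F(-5))/3700 + 4286/(-2656) = (31 + (-5)**2 - (-10)*I*sqrt(5)/9)/3700 + 4286/(-2656) = (31 + 25 - (-10)*I*sqrt(5)/9)*(1/3700) + 4286*(-1/2656) = (31 + 25 + 10*I*sqrt(5)/9)*(1/3700) - 2143/1328 = (56 + 10*I*sqrt(5)/9)*(1/3700) - 2143/1328 = (14/925 + I*sqrt(5)/3330) - 2143/1328 = -1963683/1228400 + I*sqrt(5)/3330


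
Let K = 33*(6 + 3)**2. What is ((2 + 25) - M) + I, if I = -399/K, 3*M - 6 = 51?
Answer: 6995/891 ≈ 7.8507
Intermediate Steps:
M = 19 (M = 2 + (1/3)*51 = 2 + 17 = 19)
K = 2673 (K = 33*9**2 = 33*81 = 2673)
I = -133/891 (I = -399/2673 = -399*1/2673 = -133/891 ≈ -0.14927)
((2 + 25) - M) + I = ((2 + 25) - 1*19) - 133/891 = (27 - 19) - 133/891 = 8 - 133/891 = 6995/891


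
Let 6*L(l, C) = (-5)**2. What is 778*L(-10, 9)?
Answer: 9725/3 ≈ 3241.7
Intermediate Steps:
L(l, C) = 25/6 (L(l, C) = (1/6)*(-5)**2 = (1/6)*25 = 25/6)
778*L(-10, 9) = 778*(25/6) = 9725/3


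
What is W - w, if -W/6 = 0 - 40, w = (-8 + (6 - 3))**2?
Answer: 215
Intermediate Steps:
w = 25 (w = (-8 + 3)**2 = (-5)**2 = 25)
W = 240 (W = -6*(0 - 40) = -6*(-40) = 240)
W - w = 240 - 1*25 = 240 - 25 = 215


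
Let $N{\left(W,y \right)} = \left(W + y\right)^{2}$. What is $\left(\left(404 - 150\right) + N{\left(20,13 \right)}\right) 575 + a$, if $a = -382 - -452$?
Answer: $772295$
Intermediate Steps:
$a = 70$ ($a = -382 + 452 = 70$)
$\left(\left(404 - 150\right) + N{\left(20,13 \right)}\right) 575 + a = \left(\left(404 - 150\right) + \left(20 + 13\right)^{2}\right) 575 + 70 = \left(254 + 33^{2}\right) 575 + 70 = \left(254 + 1089\right) 575 + 70 = 1343 \cdot 575 + 70 = 772225 + 70 = 772295$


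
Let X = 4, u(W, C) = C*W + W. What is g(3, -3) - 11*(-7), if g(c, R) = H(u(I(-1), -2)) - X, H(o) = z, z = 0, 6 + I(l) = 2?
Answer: 73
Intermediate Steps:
I(l) = -4 (I(l) = -6 + 2 = -4)
u(W, C) = W + C*W
H(o) = 0
g(c, R) = -4 (g(c, R) = 0 - 1*4 = 0 - 4 = -4)
g(3, -3) - 11*(-7) = -4 - 11*(-7) = -4 + 77 = 73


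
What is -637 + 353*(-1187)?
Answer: -419648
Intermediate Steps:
-637 + 353*(-1187) = -637 - 419011 = -419648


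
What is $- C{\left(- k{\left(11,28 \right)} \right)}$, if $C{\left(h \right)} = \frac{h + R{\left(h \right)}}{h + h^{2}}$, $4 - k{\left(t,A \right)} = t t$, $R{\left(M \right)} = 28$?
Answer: $- \frac{145}{13806} \approx -0.010503$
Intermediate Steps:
$k{\left(t,A \right)} = 4 - t^{2}$ ($k{\left(t,A \right)} = 4 - t t = 4 - t^{2}$)
$C{\left(h \right)} = \frac{28 + h}{h + h^{2}}$ ($C{\left(h \right)} = \frac{h + 28}{h + h^{2}} = \frac{28 + h}{h + h^{2}}$)
$- C{\left(- k{\left(11,28 \right)} \right)} = - \frac{28 - \left(4 - 11^{2}\right)}{- (4 - 11^{2}) \left(1 - \left(4 - 11^{2}\right)\right)} = - \frac{28 - \left(4 - 121\right)}{- (4 - 121) \left(1 - \left(4 - 121\right)\right)} = - \frac{28 - -117}{\left(-1\right) \left(-117\right) \left(1 - -117\right)} = - \frac{28 + 117}{117 \left(1 + 117\right)} = - \frac{145}{117 \cdot 118} = \left(-1\right) \frac{145}{13806} = - \frac{145}{13806}$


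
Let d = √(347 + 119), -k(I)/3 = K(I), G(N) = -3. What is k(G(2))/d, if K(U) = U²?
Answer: -27*√466/466 ≈ -1.2508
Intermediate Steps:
k(I) = -3*I²
d = √466 ≈ 21.587
k(G(2))/d = (-3*(-3)²)/(√466) = (-3*9)*(√466/466) = -27*√466/466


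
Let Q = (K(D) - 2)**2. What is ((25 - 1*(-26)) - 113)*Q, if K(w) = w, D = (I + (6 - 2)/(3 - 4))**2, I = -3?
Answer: -136958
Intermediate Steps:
D = 49 (D = (-3 + (6 - 2)/(3 - 4))**2 = (-3 + 4/(-1))**2 = (-3 + 4*(-1))**2 = (-3 - 4)**2 = (-7)**2 = 49)
Q = 2209 (Q = (49 - 2)**2 = 47**2 = 2209)
((25 - 1*(-26)) - 113)*Q = ((25 - 1*(-26)) - 113)*2209 = ((25 + 26) - 113)*2209 = (51 - 113)*2209 = -62*2209 = -136958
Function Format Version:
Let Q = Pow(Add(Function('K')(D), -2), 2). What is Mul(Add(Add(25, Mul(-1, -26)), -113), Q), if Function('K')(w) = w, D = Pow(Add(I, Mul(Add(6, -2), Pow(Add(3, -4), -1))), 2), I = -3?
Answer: -136958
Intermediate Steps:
D = 49 (D = Pow(Add(-3, Mul(Add(6, -2), Pow(Add(3, -4), -1))), 2) = Pow(Add(-3, Mul(4, Pow(-1, -1))), 2) = Pow(Add(-3, Mul(4, -1)), 2) = Pow(Add(-3, -4), 2) = Pow(-7, 2) = 49)
Q = 2209 (Q = Pow(Add(49, -2), 2) = Pow(47, 2) = 2209)
Mul(Add(Add(25, Mul(-1, -26)), -113), Q) = Mul(Add(Add(25, Mul(-1, -26)), -113), 2209) = Mul(Add(Add(25, 26), -113), 2209) = Mul(Add(51, -113), 2209) = Mul(-62, 2209) = -136958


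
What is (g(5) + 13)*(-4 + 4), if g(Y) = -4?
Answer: 0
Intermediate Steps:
(g(5) + 13)*(-4 + 4) = (-4 + 13)*(-4 + 4) = 9*0 = 0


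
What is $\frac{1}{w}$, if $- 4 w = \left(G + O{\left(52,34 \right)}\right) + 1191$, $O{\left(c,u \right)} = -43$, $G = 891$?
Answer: $- \frac{4}{2039} \approx -0.0019617$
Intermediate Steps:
$w = - \frac{2039}{4}$ ($w = - \frac{\left(891 - 43\right) + 1191}{4} = - \frac{848 + 1191}{4} = \left(- \frac{1}{4}\right) 2039 = - \frac{2039}{4} \approx -509.75$)
$\frac{1}{w} = \frac{1}{- \frac{2039}{4}} = - \frac{4}{2039}$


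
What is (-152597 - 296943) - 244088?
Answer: -693628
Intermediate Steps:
(-152597 - 296943) - 244088 = -449540 - 244088 = -693628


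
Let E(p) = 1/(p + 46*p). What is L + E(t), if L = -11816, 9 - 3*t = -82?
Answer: -50537029/4277 ≈ -11816.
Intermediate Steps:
t = 91/3 (t = 3 - ⅓*(-82) = 3 + 82/3 = 91/3 ≈ 30.333)
E(p) = 1/(47*p)
L + E(t) = -11816 + 1/(47*(91/3)) = -11816 + (1/47)*(3/91) = -11816 + 3/4277 = -50537029/4277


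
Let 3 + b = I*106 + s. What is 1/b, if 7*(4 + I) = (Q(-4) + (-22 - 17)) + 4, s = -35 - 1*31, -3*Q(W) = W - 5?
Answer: -7/6843 ≈ -0.0010229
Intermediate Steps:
Q(W) = 5/3 - W/3 (Q(W) = -(W - 5)/3 = -(-5 + W)/3 = 5/3 - W/3)
s = -66 (s = -35 - 31 = -66)
I = -60/7 (I = -4 + (((5/3 - ⅓*(-4)) + (-22 - 17)) + 4)/7 = -4 + (((5/3 + 4/3) - 39) + 4)/7 = -4 + ((3 - 39) + 4)/7 = -4 + (-36 + 4)/7 = -4 + (⅐)*(-32) = -4 - 32/7 = -60/7 ≈ -8.5714)
b = -6843/7 (b = -3 + (-60/7*106 - 66) = -3 + (-6360/7 - 66) = -3 - 6822/7 = -6843/7 ≈ -977.57)
1/b = 1/(-6843/7) = -7/6843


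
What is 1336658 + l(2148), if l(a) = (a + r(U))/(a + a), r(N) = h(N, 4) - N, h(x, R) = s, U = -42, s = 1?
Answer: 5742284959/4296 ≈ 1.3367e+6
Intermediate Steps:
h(x, R) = 1
r(N) = 1 - N
l(a) = (43 + a)/(2*a) (l(a) = (a + (1 - 1*(-42)))/(a + a) = (a + (1 + 42))/((2*a)) = (a + 43)*(1/(2*a)) = (43 + a)*(1/(2*a)) = (43 + a)/(2*a))
1336658 + l(2148) = 1336658 + (½)*(43 + 2148)/2148 = 1336658 + (½)*(1/2148)*2191 = 1336658 + 2191/4296 = 5742284959/4296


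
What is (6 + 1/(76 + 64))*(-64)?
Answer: -13456/35 ≈ -384.46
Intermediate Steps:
(6 + 1/(76 + 64))*(-64) = (6 + 1/140)*(-64) = (841/140)*(-64) = -13456/35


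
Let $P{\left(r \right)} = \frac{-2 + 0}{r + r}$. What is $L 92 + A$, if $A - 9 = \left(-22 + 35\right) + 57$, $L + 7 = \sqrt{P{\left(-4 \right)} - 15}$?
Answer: $-565 + 46 i \sqrt{59} \approx -565.0 + 353.33 i$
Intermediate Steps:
$P{\left(r \right)} = - \frac{1}{r}$ ($P{\left(r \right)} = - \frac{2}{2 r} = - 2 \frac{1}{2 r} = - \frac{1}{r}$)
$L = -7 + \frac{i \sqrt{59}}{2}$ ($L = -7 + \sqrt{- \frac{1}{-4} - 15} = -7 + \sqrt{\left(-1\right) \left(- \frac{1}{4}\right) - 15} = -7 + \sqrt{\frac{1}{4} - 15} = -7 + \sqrt{- \frac{59}{4}} = -7 + \frac{i \sqrt{59}}{2} \approx -7.0 + 3.8406 i$)
$A = 79$ ($A = 9 + \left(\left(-22 + 35\right) + 57\right) = 9 + \left(13 + 57\right) = 9 + 70 = 79$)
$L 92 + A = \left(-7 + \frac{i \sqrt{59}}{2}\right) 92 + 79 = \left(-644 + 46 i \sqrt{59}\right) + 79 = -565 + 46 i \sqrt{59}$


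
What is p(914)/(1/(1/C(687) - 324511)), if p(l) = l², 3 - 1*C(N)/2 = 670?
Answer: -180820493052150/667 ≈ -2.7110e+11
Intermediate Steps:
C(N) = -1334 (C(N) = 6 - 2*670 = 6 - 1340 = -1334)
p(914)/(1/(1/C(687) - 324511)) = 914²/(1/(1/(-1334) - 324511)) = 835396/(1/(-1/1334 - 324511)) = 835396/(1/(-432897675/1334)) = 835396/(-1334/432897675) = 835396*(-432897675/1334) = -180820493052150/667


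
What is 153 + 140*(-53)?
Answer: -7267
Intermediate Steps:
153 + 140*(-53) = 153 - 7420 = -7267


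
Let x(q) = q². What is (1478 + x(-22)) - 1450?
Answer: 512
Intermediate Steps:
(1478 + x(-22)) - 1450 = (1478 + (-22)²) - 1450 = (1478 + 484) - 1450 = 1962 - 1450 = 512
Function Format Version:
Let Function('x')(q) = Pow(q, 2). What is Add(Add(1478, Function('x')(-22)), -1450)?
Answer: 512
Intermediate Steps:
Add(Add(1478, Function('x')(-22)), -1450) = Add(Add(1478, Pow(-22, 2)), -1450) = Add(Add(1478, 484), -1450) = Add(1962, -1450) = 512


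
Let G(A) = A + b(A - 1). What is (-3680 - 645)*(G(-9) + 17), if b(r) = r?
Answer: 8650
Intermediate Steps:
G(A) = -1 + 2*A (G(A) = A + (A - 1) = A + (-1 + A) = -1 + 2*A)
(-3680 - 645)*(G(-9) + 17) = (-3680 - 645)*((-1 + 2*(-9)) + 17) = -4325*((-1 - 18) + 17) = -4325*(-19 + 17) = -4325*(-2) = 8650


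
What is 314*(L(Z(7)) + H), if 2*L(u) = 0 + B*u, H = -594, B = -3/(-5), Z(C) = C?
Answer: -929283/5 ≈ -1.8586e+5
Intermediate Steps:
B = ⅗ (B = -3*(-⅕) = ⅗ ≈ 0.60000)
L(u) = 3*u/10 (L(u) = (0 + 3*u/5)/2 = (3*u/5)/2 = 3*u/10)
314*(L(Z(7)) + H) = 314*((3/10)*7 - 594) = 314*(21/10 - 594) = 314*(-5919/10) = -929283/5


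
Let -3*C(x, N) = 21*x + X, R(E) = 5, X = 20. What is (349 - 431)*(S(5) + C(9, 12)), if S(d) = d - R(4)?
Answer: 17138/3 ≈ 5712.7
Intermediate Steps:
C(x, N) = -20/3 - 7*x (C(x, N) = -(21*x + 20)/3 = -(20 + 21*x)/3 = -20/3 - 7*x)
S(d) = -5 + d (S(d) = d - 1*5 = d - 5 = -5 + d)
(349 - 431)*(S(5) + C(9, 12)) = (349 - 431)*((-5 + 5) + (-20/3 - 7*9)) = -82*(0 + (-20/3 - 63)) = -82*(0 - 209/3) = -82*(-209/3) = 17138/3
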